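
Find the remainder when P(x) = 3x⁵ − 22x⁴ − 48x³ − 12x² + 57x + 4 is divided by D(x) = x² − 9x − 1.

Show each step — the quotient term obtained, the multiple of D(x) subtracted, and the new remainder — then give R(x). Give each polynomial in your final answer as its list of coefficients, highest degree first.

R = [-6, -3]

Step 1: lead(3x⁵ − 22x⁴ − 48x³ − 12x² + 57x + 4) ÷ lead(D) = 3x⁵ ÷ x² = 3x³. Subtract (3x³)·D = 3x⁵ − 27x⁴ − 3x³. Remainder: 5x⁴ − 45x³ − 12x² + 57x + 4.
Step 2: lead(5x⁴ − 45x³ − 12x² + 57x + 4) ÷ lead(D) = 5x⁴ ÷ x² = 5x². Subtract (5x²)·D = 5x⁴ − 45x³ − 5x². Remainder: −7x² + 57x + 4.
Step 3: lead(−7x² + 57x + 4) ÷ lead(D) = −7x² ÷ x² = −7. Subtract (−7)·D = −7x² + 63x + 7. Remainder: −6x − 3.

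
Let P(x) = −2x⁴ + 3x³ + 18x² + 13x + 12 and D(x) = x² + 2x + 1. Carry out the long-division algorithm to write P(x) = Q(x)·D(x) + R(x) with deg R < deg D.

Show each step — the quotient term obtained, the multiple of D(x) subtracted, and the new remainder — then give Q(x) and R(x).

Step 1: lead(−2x⁴ + 3x³ + 18x² + 13x + 12) ÷ lead(D) = −2x⁴ ÷ x² = −2x². Subtract (−2x²)·D = −2x⁴ − 4x³ − 2x². Remainder: 7x³ + 20x² + 13x + 12.
Step 2: lead(7x³ + 20x² + 13x + 12) ÷ lead(D) = 7x³ ÷ x² = 7x. Subtract (7x)·D = 7x³ + 14x² + 7x. Remainder: 6x² + 6x + 12.
Step 3: lead(6x² + 6x + 12) ÷ lead(D) = 6x² ÷ x² = 6. Subtract (6)·D = 6x² + 12x + 6. Remainder: −6x + 6.

Q(x) = −2x² + 7x + 6; R(x) = −6x + 6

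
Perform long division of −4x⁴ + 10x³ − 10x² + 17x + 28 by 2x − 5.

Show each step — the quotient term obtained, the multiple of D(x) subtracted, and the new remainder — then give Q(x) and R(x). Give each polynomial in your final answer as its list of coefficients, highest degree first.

Q = [-2, 0, -5, -4]; R = [8]

Step 1: lead(−4x⁴ + 10x³ − 10x² + 17x + 28) ÷ lead(D) = −4x⁴ ÷ 2x = −2x³. Subtract (−2x³)·D = −4x⁴ + 10x³. Remainder: −10x² + 17x + 28.
Step 2: lead(−10x² + 17x + 28) ÷ lead(D) = −10x² ÷ 2x = −5x. Subtract (−5x)·D = −10x² + 25x. Remainder: −8x + 28.
Step 3: lead(−8x + 28) ÷ lead(D) = −8x ÷ 2x = −4. Subtract (−4)·D = −8x + 20. Remainder: 8.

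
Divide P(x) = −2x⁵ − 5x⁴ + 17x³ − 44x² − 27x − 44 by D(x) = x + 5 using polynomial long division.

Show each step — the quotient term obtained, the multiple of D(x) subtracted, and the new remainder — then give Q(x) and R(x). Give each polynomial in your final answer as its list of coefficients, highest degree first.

Step 1: lead(−2x⁵ − 5x⁴ + 17x³ − 44x² − 27x − 44) ÷ lead(D) = −2x⁵ ÷ x = −2x⁴. Subtract (−2x⁴)·D = −2x⁵ − 10x⁴. Remainder: 5x⁴ + 17x³ − 44x² − 27x − 44.
Step 2: lead(5x⁴ + 17x³ − 44x² − 27x − 44) ÷ lead(D) = 5x⁴ ÷ x = 5x³. Subtract (5x³)·D = 5x⁴ + 25x³. Remainder: −8x³ − 44x² − 27x − 44.
Step 3: lead(−8x³ − 44x² − 27x − 44) ÷ lead(D) = −8x³ ÷ x = −8x². Subtract (−8x²)·D = −8x³ − 40x². Remainder: −4x² − 27x − 44.
Step 4: lead(−4x² − 27x − 44) ÷ lead(D) = −4x² ÷ x = −4x. Subtract (−4x)·D = −4x² − 20x. Remainder: −7x − 44.
Step 5: lead(−7x − 44) ÷ lead(D) = −7x ÷ x = −7. Subtract (−7)·D = −7x − 35. Remainder: −9.

Q = [-2, 5, -8, -4, -7]; R = [-9]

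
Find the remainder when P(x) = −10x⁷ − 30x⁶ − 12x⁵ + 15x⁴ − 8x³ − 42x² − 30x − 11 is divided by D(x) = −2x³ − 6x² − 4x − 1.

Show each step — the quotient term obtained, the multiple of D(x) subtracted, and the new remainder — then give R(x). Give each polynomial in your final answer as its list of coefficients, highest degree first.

Step 1: lead(−10x⁷ − 30x⁶ − 12x⁵ + 15x⁴ − 8x³ − 42x² − 30x − 11) ÷ lead(D) = −10x⁷ ÷ −2x³ = 5x⁴. Subtract (5x⁴)·D = −10x⁷ − 30x⁶ − 20x⁵ − 5x⁴. Remainder: 8x⁵ + 20x⁴ − 8x³ − 42x² − 30x − 11.
Step 2: lead(8x⁵ + 20x⁴ − 8x³ − 42x² − 30x − 11) ÷ lead(D) = 8x⁵ ÷ −2x³ = −4x². Subtract (−4x²)·D = 8x⁵ + 24x⁴ + 16x³ + 4x². Remainder: −4x⁴ − 24x³ − 46x² − 30x − 11.
Step 3: lead(−4x⁴ − 24x³ − 46x² − 30x − 11) ÷ lead(D) = −4x⁴ ÷ −2x³ = 2x. Subtract (2x)·D = −4x⁴ − 12x³ − 8x² − 2x. Remainder: −12x³ − 38x² − 28x − 11.
Step 4: lead(−12x³ − 38x² − 28x − 11) ÷ lead(D) = −12x³ ÷ −2x³ = 6. Subtract (6)·D = −12x³ − 36x² − 24x − 6. Remainder: −2x² − 4x − 5.

R = [-2, -4, -5]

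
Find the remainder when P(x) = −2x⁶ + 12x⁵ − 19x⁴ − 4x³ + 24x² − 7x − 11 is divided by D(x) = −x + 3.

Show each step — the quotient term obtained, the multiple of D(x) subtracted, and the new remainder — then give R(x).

Step 1: lead(−2x⁶ + 12x⁵ − 19x⁴ − 4x³ + 24x² − 7x − 11) ÷ lead(D) = −2x⁶ ÷ −x = 2x⁵. Subtract (2x⁵)·D = −2x⁶ + 6x⁵. Remainder: 6x⁵ − 19x⁴ − 4x³ + 24x² − 7x − 11.
Step 2: lead(6x⁵ − 19x⁴ − 4x³ + 24x² − 7x − 11) ÷ lead(D) = 6x⁵ ÷ −x = −6x⁴. Subtract (−6x⁴)·D = 6x⁵ − 18x⁴. Remainder: −x⁴ − 4x³ + 24x² − 7x − 11.
Step 3: lead(−x⁴ − 4x³ + 24x² − 7x − 11) ÷ lead(D) = −x⁴ ÷ −x = x³. Subtract (x³)·D = −x⁴ + 3x³. Remainder: −7x³ + 24x² − 7x − 11.
Step 4: lead(−7x³ + 24x² − 7x − 11) ÷ lead(D) = −7x³ ÷ −x = 7x². Subtract (7x²)·D = −7x³ + 21x². Remainder: 3x² − 7x − 11.
Step 5: lead(3x² − 7x − 11) ÷ lead(D) = 3x² ÷ −x = −3x. Subtract (−3x)·D = 3x² − 9x. Remainder: 2x − 11.
Step 6: lead(2x − 11) ÷ lead(D) = 2x ÷ −x = −2. Subtract (−2)·D = 2x − 6. Remainder: −5.

R(x) = −5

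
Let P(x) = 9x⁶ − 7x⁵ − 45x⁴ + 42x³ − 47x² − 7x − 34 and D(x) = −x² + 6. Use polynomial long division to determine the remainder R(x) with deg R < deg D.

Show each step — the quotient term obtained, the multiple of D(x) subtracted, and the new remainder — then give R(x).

Step 1: lead(9x⁶ − 7x⁵ − 45x⁴ + 42x³ − 47x² − 7x − 34) ÷ lead(D) = 9x⁶ ÷ −x² = −9x⁴. Subtract (−9x⁴)·D = 9x⁶ − 54x⁴. Remainder: −7x⁵ + 9x⁴ + 42x³ − 47x² − 7x − 34.
Step 2: lead(−7x⁵ + 9x⁴ + 42x³ − 47x² − 7x − 34) ÷ lead(D) = −7x⁵ ÷ −x² = 7x³. Subtract (7x³)·D = −7x⁵ + 42x³. Remainder: 9x⁴ − 47x² − 7x − 34.
Step 3: lead(9x⁴ − 47x² − 7x − 34) ÷ lead(D) = 9x⁴ ÷ −x² = −9x². Subtract (−9x²)·D = 9x⁴ − 54x². Remainder: 7x² − 7x − 34.
Step 4: lead(7x² − 7x − 34) ÷ lead(D) = 7x² ÷ −x² = −7. Subtract (−7)·D = 7x² − 42. Remainder: −7x + 8.

R(x) = −7x + 8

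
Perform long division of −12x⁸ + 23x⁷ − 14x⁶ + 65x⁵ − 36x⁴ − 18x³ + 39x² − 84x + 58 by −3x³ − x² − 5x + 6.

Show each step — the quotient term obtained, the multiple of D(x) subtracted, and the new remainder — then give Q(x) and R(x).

Q(x) = 4x⁵ − 9x⁴ + x³ + x² − 8x + 9; R(x) = 2x² + 9x + 4

Step 1: lead(−12x⁸ + 23x⁷ − 14x⁶ + 65x⁵ − 36x⁴ − 18x³ + 39x² − 84x + 58) ÷ lead(D) = −12x⁸ ÷ −3x³ = 4x⁵. Subtract (4x⁵)·D = −12x⁸ − 4x⁷ − 20x⁶ + 24x⁵. Remainder: 27x⁷ + 6x⁶ + 41x⁵ − 36x⁴ − 18x³ + 39x² − 84x + 58.
Step 2: lead(27x⁷ + 6x⁶ + 41x⁵ − 36x⁴ − 18x³ + 39x² − 84x + 58) ÷ lead(D) = 27x⁷ ÷ −3x³ = −9x⁴. Subtract (−9x⁴)·D = 27x⁷ + 9x⁶ + 45x⁵ − 54x⁴. Remainder: −3x⁶ − 4x⁵ + 18x⁴ − 18x³ + 39x² − 84x + 58.
Step 3: lead(−3x⁶ − 4x⁵ + 18x⁴ − 18x³ + 39x² − 84x + 58) ÷ lead(D) = −3x⁶ ÷ −3x³ = x³. Subtract (x³)·D = −3x⁶ − x⁵ − 5x⁴ + 6x³. Remainder: −3x⁵ + 23x⁴ − 24x³ + 39x² − 84x + 58.
Step 4: lead(−3x⁵ + 23x⁴ − 24x³ + 39x² − 84x + 58) ÷ lead(D) = −3x⁵ ÷ −3x³ = x². Subtract (x²)·D = −3x⁵ − x⁴ − 5x³ + 6x². Remainder: 24x⁴ − 19x³ + 33x² − 84x + 58.
Step 5: lead(24x⁴ − 19x³ + 33x² − 84x + 58) ÷ lead(D) = 24x⁴ ÷ −3x³ = −8x. Subtract (−8x)·D = 24x⁴ + 8x³ + 40x² − 48x. Remainder: −27x³ − 7x² − 36x + 58.
Step 6: lead(−27x³ − 7x² − 36x + 58) ÷ lead(D) = −27x³ ÷ −3x³ = 9. Subtract (9)·D = −27x³ − 9x² − 45x + 54. Remainder: 2x² + 9x + 4.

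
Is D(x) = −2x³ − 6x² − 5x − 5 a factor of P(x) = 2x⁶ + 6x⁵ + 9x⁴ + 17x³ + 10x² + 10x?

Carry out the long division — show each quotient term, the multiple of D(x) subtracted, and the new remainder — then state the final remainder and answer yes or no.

R(x) = 0, so D(x) is a factor of P(x). yes

Step 1: lead(2x⁶ + 6x⁵ + 9x⁴ + 17x³ + 10x² + 10x) ÷ lead(D) = 2x⁶ ÷ −2x³ = −x³. Subtract (−x³)·D = 2x⁶ + 6x⁵ + 5x⁴ + 5x³. Remainder: 4x⁴ + 12x³ + 10x² + 10x.
Step 2: lead(4x⁴ + 12x³ + 10x² + 10x) ÷ lead(D) = 4x⁴ ÷ −2x³ = −2x. Subtract (−2x)·D = 4x⁴ + 12x³ + 10x² + 10x. Remainder: 0.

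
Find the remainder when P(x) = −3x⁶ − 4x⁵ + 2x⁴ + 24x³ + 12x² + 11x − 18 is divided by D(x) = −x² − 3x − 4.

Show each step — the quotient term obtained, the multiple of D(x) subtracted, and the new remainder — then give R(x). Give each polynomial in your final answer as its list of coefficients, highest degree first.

R = [-2, 2]

Step 1: lead(−3x⁶ − 4x⁵ + 2x⁴ + 24x³ + 12x² + 11x − 18) ÷ lead(D) = −3x⁶ ÷ −x² = 3x⁴. Subtract (3x⁴)·D = −3x⁶ − 9x⁵ − 12x⁴. Remainder: 5x⁵ + 14x⁴ + 24x³ + 12x² + 11x − 18.
Step 2: lead(5x⁵ + 14x⁴ + 24x³ + 12x² + 11x − 18) ÷ lead(D) = 5x⁵ ÷ −x² = −5x³. Subtract (−5x³)·D = 5x⁵ + 15x⁴ + 20x³. Remainder: −x⁴ + 4x³ + 12x² + 11x − 18.
Step 3: lead(−x⁴ + 4x³ + 12x² + 11x − 18) ÷ lead(D) = −x⁴ ÷ −x² = x². Subtract (x²)·D = −x⁴ − 3x³ − 4x². Remainder: 7x³ + 16x² + 11x − 18.
Step 4: lead(7x³ + 16x² + 11x − 18) ÷ lead(D) = 7x³ ÷ −x² = −7x. Subtract (−7x)·D = 7x³ + 21x² + 28x. Remainder: −5x² − 17x − 18.
Step 5: lead(−5x² − 17x − 18) ÷ lead(D) = −5x² ÷ −x² = 5. Subtract (5)·D = −5x² − 15x − 20. Remainder: −2x + 2.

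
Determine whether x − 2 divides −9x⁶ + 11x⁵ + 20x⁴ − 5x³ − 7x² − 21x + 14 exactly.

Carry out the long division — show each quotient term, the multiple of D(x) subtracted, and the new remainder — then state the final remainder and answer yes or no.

R(x) = 0, so D(x) is a factor of P(x). yes

Step 1: lead(−9x⁶ + 11x⁵ + 20x⁴ − 5x³ − 7x² − 21x + 14) ÷ lead(D) = −9x⁶ ÷ x = −9x⁵. Subtract (−9x⁵)·D = −9x⁶ + 18x⁵. Remainder: −7x⁵ + 20x⁴ − 5x³ − 7x² − 21x + 14.
Step 2: lead(−7x⁵ + 20x⁴ − 5x³ − 7x² − 21x + 14) ÷ lead(D) = −7x⁵ ÷ x = −7x⁴. Subtract (−7x⁴)·D = −7x⁵ + 14x⁴. Remainder: 6x⁴ − 5x³ − 7x² − 21x + 14.
Step 3: lead(6x⁴ − 5x³ − 7x² − 21x + 14) ÷ lead(D) = 6x⁴ ÷ x = 6x³. Subtract (6x³)·D = 6x⁴ − 12x³. Remainder: 7x³ − 7x² − 21x + 14.
Step 4: lead(7x³ − 7x² − 21x + 14) ÷ lead(D) = 7x³ ÷ x = 7x². Subtract (7x²)·D = 7x³ − 14x². Remainder: 7x² − 21x + 14.
Step 5: lead(7x² − 21x + 14) ÷ lead(D) = 7x² ÷ x = 7x. Subtract (7x)·D = 7x² − 14x. Remainder: −7x + 14.
Step 6: lead(−7x + 14) ÷ lead(D) = −7x ÷ x = −7. Subtract (−7)·D = −7x + 14. Remainder: 0.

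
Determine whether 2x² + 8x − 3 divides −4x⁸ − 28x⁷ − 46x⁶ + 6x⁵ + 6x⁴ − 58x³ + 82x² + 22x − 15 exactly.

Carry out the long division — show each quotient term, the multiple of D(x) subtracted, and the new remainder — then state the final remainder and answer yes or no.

R(x) = 0, so D(x) is a factor of P(x). yes

Step 1: lead(−4x⁸ − 28x⁷ − 46x⁶ + 6x⁵ + 6x⁴ − 58x³ + 82x² + 22x − 15) ÷ lead(D) = −4x⁸ ÷ 2x² = −2x⁶. Subtract (−2x⁶)·D = −4x⁸ − 16x⁷ + 6x⁶. Remainder: −12x⁷ − 52x⁶ + 6x⁵ + 6x⁴ − 58x³ + 82x² + 22x − 15.
Step 2: lead(−12x⁷ − 52x⁶ + 6x⁵ + 6x⁴ − 58x³ + 82x² + 22x − 15) ÷ lead(D) = −12x⁷ ÷ 2x² = −6x⁵. Subtract (−6x⁵)·D = −12x⁷ − 48x⁶ + 18x⁵. Remainder: −4x⁶ − 12x⁵ + 6x⁴ − 58x³ + 82x² + 22x − 15.
Step 3: lead(−4x⁶ − 12x⁵ + 6x⁴ − 58x³ + 82x² + 22x − 15) ÷ lead(D) = −4x⁶ ÷ 2x² = −2x⁴. Subtract (−2x⁴)·D = −4x⁶ − 16x⁵ + 6x⁴. Remainder: 4x⁵ − 58x³ + 82x² + 22x − 15.
Step 4: lead(4x⁵ − 58x³ + 82x² + 22x − 15) ÷ lead(D) = 4x⁵ ÷ 2x² = 2x³. Subtract (2x³)·D = 4x⁵ + 16x⁴ − 6x³. Remainder: −16x⁴ − 52x³ + 82x² + 22x − 15.
Step 5: lead(−16x⁴ − 52x³ + 82x² + 22x − 15) ÷ lead(D) = −16x⁴ ÷ 2x² = −8x². Subtract (−8x²)·D = −16x⁴ − 64x³ + 24x². Remainder: 12x³ + 58x² + 22x − 15.
Step 6: lead(12x³ + 58x² + 22x − 15) ÷ lead(D) = 12x³ ÷ 2x² = 6x. Subtract (6x)·D = 12x³ + 48x² − 18x. Remainder: 10x² + 40x − 15.
Step 7: lead(10x² + 40x − 15) ÷ lead(D) = 10x² ÷ 2x² = 5. Subtract (5)·D = 10x² + 40x − 15. Remainder: 0.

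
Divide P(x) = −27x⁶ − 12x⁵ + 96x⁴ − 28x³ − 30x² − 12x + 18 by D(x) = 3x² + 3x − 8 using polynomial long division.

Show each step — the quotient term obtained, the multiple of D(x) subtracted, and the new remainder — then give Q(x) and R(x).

Step 1: lead(−27x⁶ − 12x⁵ + 96x⁴ − 28x³ − 30x² − 12x + 18) ÷ lead(D) = −27x⁶ ÷ 3x² = −9x⁴. Subtract (−9x⁴)·D = −27x⁶ − 27x⁵ + 72x⁴. Remainder: 15x⁵ + 24x⁴ − 28x³ − 30x² − 12x + 18.
Step 2: lead(15x⁵ + 24x⁴ − 28x³ − 30x² − 12x + 18) ÷ lead(D) = 15x⁵ ÷ 3x² = 5x³. Subtract (5x³)·D = 15x⁵ + 15x⁴ − 40x³. Remainder: 9x⁴ + 12x³ − 30x² − 12x + 18.
Step 3: lead(9x⁴ + 12x³ − 30x² − 12x + 18) ÷ lead(D) = 9x⁴ ÷ 3x² = 3x². Subtract (3x²)·D = 9x⁴ + 9x³ − 24x². Remainder: 3x³ − 6x² − 12x + 18.
Step 4: lead(3x³ − 6x² − 12x + 18) ÷ lead(D) = 3x³ ÷ 3x² = x. Subtract (x)·D = 3x³ + 3x² − 8x. Remainder: −9x² − 4x + 18.
Step 5: lead(−9x² − 4x + 18) ÷ lead(D) = −9x² ÷ 3x² = −3. Subtract (−3)·D = −9x² − 9x + 24. Remainder: 5x − 6.

Q(x) = −9x⁴ + 5x³ + 3x² + x − 3; R(x) = 5x − 6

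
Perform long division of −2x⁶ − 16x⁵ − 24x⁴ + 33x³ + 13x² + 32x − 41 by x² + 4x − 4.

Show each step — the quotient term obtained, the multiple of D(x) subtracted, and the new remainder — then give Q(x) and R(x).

Q(x) = −2x⁴ − 8x³ + x + 9; R(x) = −5

Step 1: lead(−2x⁶ − 16x⁵ − 24x⁴ + 33x³ + 13x² + 32x − 41) ÷ lead(D) = −2x⁶ ÷ x² = −2x⁴. Subtract (−2x⁴)·D = −2x⁶ − 8x⁵ + 8x⁴. Remainder: −8x⁵ − 32x⁴ + 33x³ + 13x² + 32x − 41.
Step 2: lead(−8x⁵ − 32x⁴ + 33x³ + 13x² + 32x − 41) ÷ lead(D) = −8x⁵ ÷ x² = −8x³. Subtract (−8x³)·D = −8x⁵ − 32x⁴ + 32x³. Remainder: x³ + 13x² + 32x − 41.
Step 3: lead(x³ + 13x² + 32x − 41) ÷ lead(D) = x³ ÷ x² = x. Subtract (x)·D = x³ + 4x² − 4x. Remainder: 9x² + 36x − 41.
Step 4: lead(9x² + 36x − 41) ÷ lead(D) = 9x² ÷ x² = 9. Subtract (9)·D = 9x² + 36x − 36. Remainder: −5.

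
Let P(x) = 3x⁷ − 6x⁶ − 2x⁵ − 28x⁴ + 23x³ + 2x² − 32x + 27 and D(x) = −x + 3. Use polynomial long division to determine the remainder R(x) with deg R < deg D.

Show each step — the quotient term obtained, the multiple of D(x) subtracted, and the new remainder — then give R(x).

Step 1: lead(3x⁷ − 6x⁶ − 2x⁵ − 28x⁴ + 23x³ + 2x² − 32x + 27) ÷ lead(D) = 3x⁷ ÷ −x = −3x⁶. Subtract (−3x⁶)·D = 3x⁷ − 9x⁶. Remainder: 3x⁶ − 2x⁵ − 28x⁴ + 23x³ + 2x² − 32x + 27.
Step 2: lead(3x⁶ − 2x⁵ − 28x⁴ + 23x³ + 2x² − 32x + 27) ÷ lead(D) = 3x⁶ ÷ −x = −3x⁵. Subtract (−3x⁵)·D = 3x⁶ − 9x⁵. Remainder: 7x⁵ − 28x⁴ + 23x³ + 2x² − 32x + 27.
Step 3: lead(7x⁵ − 28x⁴ + 23x³ + 2x² − 32x + 27) ÷ lead(D) = 7x⁵ ÷ −x = −7x⁴. Subtract (−7x⁴)·D = 7x⁵ − 21x⁴. Remainder: −7x⁴ + 23x³ + 2x² − 32x + 27.
Step 4: lead(−7x⁴ + 23x³ + 2x² − 32x + 27) ÷ lead(D) = −7x⁴ ÷ −x = 7x³. Subtract (7x³)·D = −7x⁴ + 21x³. Remainder: 2x³ + 2x² − 32x + 27.
Step 5: lead(2x³ + 2x² − 32x + 27) ÷ lead(D) = 2x³ ÷ −x = −2x². Subtract (−2x²)·D = 2x³ − 6x². Remainder: 8x² − 32x + 27.
Step 6: lead(8x² − 32x + 27) ÷ lead(D) = 8x² ÷ −x = −8x. Subtract (−8x)·D = 8x² − 24x. Remainder: −8x + 27.
Step 7: lead(−8x + 27) ÷ lead(D) = −8x ÷ −x = 8. Subtract (8)·D = −8x + 24. Remainder: 3.

R(x) = 3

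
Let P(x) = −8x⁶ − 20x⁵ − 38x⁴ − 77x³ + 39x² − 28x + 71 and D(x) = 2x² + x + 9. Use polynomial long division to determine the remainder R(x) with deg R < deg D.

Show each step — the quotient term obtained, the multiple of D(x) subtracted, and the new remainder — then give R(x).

R(x) = −1

Step 1: lead(−8x⁶ − 20x⁵ − 38x⁴ − 77x³ + 39x² − 28x + 71) ÷ lead(D) = −8x⁶ ÷ 2x² = −4x⁴. Subtract (−4x⁴)·D = −8x⁶ − 4x⁵ − 36x⁴. Remainder: −16x⁵ − 2x⁴ − 77x³ + 39x² − 28x + 71.
Step 2: lead(−16x⁵ − 2x⁴ − 77x³ + 39x² − 28x + 71) ÷ lead(D) = −16x⁵ ÷ 2x² = −8x³. Subtract (−8x³)·D = −16x⁵ − 8x⁴ − 72x³. Remainder: 6x⁴ − 5x³ + 39x² − 28x + 71.
Step 3: lead(6x⁴ − 5x³ + 39x² − 28x + 71) ÷ lead(D) = 6x⁴ ÷ 2x² = 3x². Subtract (3x²)·D = 6x⁴ + 3x³ + 27x². Remainder: −8x³ + 12x² − 28x + 71.
Step 4: lead(−8x³ + 12x² − 28x + 71) ÷ lead(D) = −8x³ ÷ 2x² = −4x. Subtract (−4x)·D = −8x³ − 4x² − 36x. Remainder: 16x² + 8x + 71.
Step 5: lead(16x² + 8x + 71) ÷ lead(D) = 16x² ÷ 2x² = 8. Subtract (8)·D = 16x² + 8x + 72. Remainder: −1.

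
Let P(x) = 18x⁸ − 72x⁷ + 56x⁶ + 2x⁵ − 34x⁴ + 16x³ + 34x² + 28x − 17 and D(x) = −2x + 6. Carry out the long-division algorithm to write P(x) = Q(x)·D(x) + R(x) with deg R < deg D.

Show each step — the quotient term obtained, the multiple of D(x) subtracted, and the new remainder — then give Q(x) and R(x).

Q(x) = −9x⁷ + 9x⁶ − x⁵ − 4x⁴ + 5x³ + 7x² + 4x − 2; R(x) = −5

Step 1: lead(18x⁸ − 72x⁷ + 56x⁶ + 2x⁵ − 34x⁴ + 16x³ + 34x² + 28x − 17) ÷ lead(D) = 18x⁸ ÷ −2x = −9x⁷. Subtract (−9x⁷)·D = 18x⁸ − 54x⁷. Remainder: −18x⁷ + 56x⁶ + 2x⁵ − 34x⁴ + 16x³ + 34x² + 28x − 17.
Step 2: lead(−18x⁷ + 56x⁶ + 2x⁵ − 34x⁴ + 16x³ + 34x² + 28x − 17) ÷ lead(D) = −18x⁷ ÷ −2x = 9x⁶. Subtract (9x⁶)·D = −18x⁷ + 54x⁶. Remainder: 2x⁶ + 2x⁵ − 34x⁴ + 16x³ + 34x² + 28x − 17.
Step 3: lead(2x⁶ + 2x⁵ − 34x⁴ + 16x³ + 34x² + 28x − 17) ÷ lead(D) = 2x⁶ ÷ −2x = −x⁵. Subtract (−x⁵)·D = 2x⁶ − 6x⁵. Remainder: 8x⁵ − 34x⁴ + 16x³ + 34x² + 28x − 17.
Step 4: lead(8x⁵ − 34x⁴ + 16x³ + 34x² + 28x − 17) ÷ lead(D) = 8x⁵ ÷ −2x = −4x⁴. Subtract (−4x⁴)·D = 8x⁵ − 24x⁴. Remainder: −10x⁴ + 16x³ + 34x² + 28x − 17.
Step 5: lead(−10x⁴ + 16x³ + 34x² + 28x − 17) ÷ lead(D) = −10x⁴ ÷ −2x = 5x³. Subtract (5x³)·D = −10x⁴ + 30x³. Remainder: −14x³ + 34x² + 28x − 17.
Step 6: lead(−14x³ + 34x² + 28x − 17) ÷ lead(D) = −14x³ ÷ −2x = 7x². Subtract (7x²)·D = −14x³ + 42x². Remainder: −8x² + 28x − 17.
Step 7: lead(−8x² + 28x − 17) ÷ lead(D) = −8x² ÷ −2x = 4x. Subtract (4x)·D = −8x² + 24x. Remainder: 4x − 17.
Step 8: lead(4x − 17) ÷ lead(D) = 4x ÷ −2x = −2. Subtract (−2)·D = 4x − 12. Remainder: −5.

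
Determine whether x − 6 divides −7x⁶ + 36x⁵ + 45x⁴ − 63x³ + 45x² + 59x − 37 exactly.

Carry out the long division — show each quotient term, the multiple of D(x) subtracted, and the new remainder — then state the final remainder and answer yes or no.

Step 1: lead(−7x⁶ + 36x⁵ + 45x⁴ − 63x³ + 45x² + 59x − 37) ÷ lead(D) = −7x⁶ ÷ x = −7x⁵. Subtract (−7x⁵)·D = −7x⁶ + 42x⁵. Remainder: −6x⁵ + 45x⁴ − 63x³ + 45x² + 59x − 37.
Step 2: lead(−6x⁵ + 45x⁴ − 63x³ + 45x² + 59x − 37) ÷ lead(D) = −6x⁵ ÷ x = −6x⁴. Subtract (−6x⁴)·D = −6x⁵ + 36x⁴. Remainder: 9x⁴ − 63x³ + 45x² + 59x − 37.
Step 3: lead(9x⁴ − 63x³ + 45x² + 59x − 37) ÷ lead(D) = 9x⁴ ÷ x = 9x³. Subtract (9x³)·D = 9x⁴ − 54x³. Remainder: −9x³ + 45x² + 59x − 37.
Step 4: lead(−9x³ + 45x² + 59x − 37) ÷ lead(D) = −9x³ ÷ x = −9x². Subtract (−9x²)·D = −9x³ + 54x². Remainder: −9x² + 59x − 37.
Step 5: lead(−9x² + 59x − 37) ÷ lead(D) = −9x² ÷ x = −9x. Subtract (−9x)·D = −9x² + 54x. Remainder: 5x − 37.
Step 6: lead(5x − 37) ÷ lead(D) = 5x ÷ x = 5. Subtract (5)·D = 5x − 30. Remainder: −7.

R(x) = −7, so D(x) is not a factor of P(x). no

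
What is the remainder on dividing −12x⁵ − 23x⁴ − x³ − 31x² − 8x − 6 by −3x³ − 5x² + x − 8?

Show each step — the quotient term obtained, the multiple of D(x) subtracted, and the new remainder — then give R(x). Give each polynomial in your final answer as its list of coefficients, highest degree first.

R = [-6]

Step 1: lead(−12x⁵ − 23x⁴ − x³ − 31x² − 8x − 6) ÷ lead(D) = −12x⁵ ÷ −3x³ = 4x². Subtract (4x²)·D = −12x⁵ − 20x⁴ + 4x³ − 32x². Remainder: −3x⁴ − 5x³ + x² − 8x − 6.
Step 2: lead(−3x⁴ − 5x³ + x² − 8x − 6) ÷ lead(D) = −3x⁴ ÷ −3x³ = x. Subtract (x)·D = −3x⁴ − 5x³ + x² − 8x. Remainder: −6.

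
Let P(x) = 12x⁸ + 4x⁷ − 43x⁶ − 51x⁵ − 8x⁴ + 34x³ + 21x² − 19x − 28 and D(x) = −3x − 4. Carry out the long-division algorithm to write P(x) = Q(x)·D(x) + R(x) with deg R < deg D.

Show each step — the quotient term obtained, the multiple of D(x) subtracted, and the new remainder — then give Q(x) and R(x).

Q(x) = −4x⁷ + 4x⁶ + 9x⁵ + 5x⁴ − 4x³ − 6x² + x + 5; R(x) = −8

Step 1: lead(12x⁸ + 4x⁷ − 43x⁶ − 51x⁵ − 8x⁴ + 34x³ + 21x² − 19x − 28) ÷ lead(D) = 12x⁸ ÷ −3x = −4x⁷. Subtract (−4x⁷)·D = 12x⁸ + 16x⁷. Remainder: −12x⁷ − 43x⁶ − 51x⁵ − 8x⁴ + 34x³ + 21x² − 19x − 28.
Step 2: lead(−12x⁷ − 43x⁶ − 51x⁵ − 8x⁴ + 34x³ + 21x² − 19x − 28) ÷ lead(D) = −12x⁷ ÷ −3x = 4x⁶. Subtract (4x⁶)·D = −12x⁷ − 16x⁶. Remainder: −27x⁶ − 51x⁵ − 8x⁴ + 34x³ + 21x² − 19x − 28.
Step 3: lead(−27x⁶ − 51x⁵ − 8x⁴ + 34x³ + 21x² − 19x − 28) ÷ lead(D) = −27x⁶ ÷ −3x = 9x⁵. Subtract (9x⁵)·D = −27x⁶ − 36x⁵. Remainder: −15x⁵ − 8x⁴ + 34x³ + 21x² − 19x − 28.
Step 4: lead(−15x⁵ − 8x⁴ + 34x³ + 21x² − 19x − 28) ÷ lead(D) = −15x⁵ ÷ −3x = 5x⁴. Subtract (5x⁴)·D = −15x⁵ − 20x⁴. Remainder: 12x⁴ + 34x³ + 21x² − 19x − 28.
Step 5: lead(12x⁴ + 34x³ + 21x² − 19x − 28) ÷ lead(D) = 12x⁴ ÷ −3x = −4x³. Subtract (−4x³)·D = 12x⁴ + 16x³. Remainder: 18x³ + 21x² − 19x − 28.
Step 6: lead(18x³ + 21x² − 19x − 28) ÷ lead(D) = 18x³ ÷ −3x = −6x². Subtract (−6x²)·D = 18x³ + 24x². Remainder: −3x² − 19x − 28.
Step 7: lead(−3x² − 19x − 28) ÷ lead(D) = −3x² ÷ −3x = x. Subtract (x)·D = −3x² − 4x. Remainder: −15x − 28.
Step 8: lead(−15x − 28) ÷ lead(D) = −15x ÷ −3x = 5. Subtract (5)·D = −15x − 20. Remainder: −8.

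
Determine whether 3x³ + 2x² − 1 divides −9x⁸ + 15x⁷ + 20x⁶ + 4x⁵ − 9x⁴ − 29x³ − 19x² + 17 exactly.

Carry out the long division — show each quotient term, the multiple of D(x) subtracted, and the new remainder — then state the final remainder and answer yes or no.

R(x) = −2x² + 8, so D(x) is not a factor of P(x). no

Step 1: lead(−9x⁸ + 15x⁷ + 20x⁶ + 4x⁵ − 9x⁴ − 29x³ − 19x² + 17) ÷ lead(D) = −9x⁸ ÷ 3x³ = −3x⁵. Subtract (−3x⁵)·D = −9x⁸ − 6x⁷ + 3x⁵. Remainder: 21x⁷ + 20x⁶ + x⁵ − 9x⁴ − 29x³ − 19x² + 17.
Step 2: lead(21x⁷ + 20x⁶ + x⁵ − 9x⁴ − 29x³ − 19x² + 17) ÷ lead(D) = 21x⁷ ÷ 3x³ = 7x⁴. Subtract (7x⁴)·D = 21x⁷ + 14x⁶ − 7x⁴. Remainder: 6x⁶ + x⁵ − 2x⁴ − 29x³ − 19x² + 17.
Step 3: lead(6x⁶ + x⁵ − 2x⁴ − 29x³ − 19x² + 17) ÷ lead(D) = 6x⁶ ÷ 3x³ = 2x³. Subtract (2x³)·D = 6x⁶ + 4x⁵ − 2x³. Remainder: −3x⁵ − 2x⁴ − 27x³ − 19x² + 17.
Step 4: lead(−3x⁵ − 2x⁴ − 27x³ − 19x² + 17) ÷ lead(D) = −3x⁵ ÷ 3x³ = −x². Subtract (−x²)·D = −3x⁵ − 2x⁴ + x². Remainder: −27x³ − 20x² + 17.
Step 5: lead(−27x³ − 20x² + 17) ÷ lead(D) = −27x³ ÷ 3x³ = −9. Subtract (−9)·D = −27x³ − 18x² + 9. Remainder: −2x² + 8.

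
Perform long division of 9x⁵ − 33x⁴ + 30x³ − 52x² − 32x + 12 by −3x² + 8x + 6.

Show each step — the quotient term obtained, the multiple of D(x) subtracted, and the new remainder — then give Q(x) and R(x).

Step 1: lead(9x⁵ − 33x⁴ + 30x³ − 52x² − 32x + 12) ÷ lead(D) = 9x⁵ ÷ −3x² = −3x³. Subtract (−3x³)·D = 9x⁵ − 24x⁴ − 18x³. Remainder: −9x⁴ + 48x³ − 52x² − 32x + 12.
Step 2: lead(−9x⁴ + 48x³ − 52x² − 32x + 12) ÷ lead(D) = −9x⁴ ÷ −3x² = 3x². Subtract (3x²)·D = −9x⁴ + 24x³ + 18x². Remainder: 24x³ − 70x² − 32x + 12.
Step 3: lead(24x³ − 70x² − 32x + 12) ÷ lead(D) = 24x³ ÷ −3x² = −8x. Subtract (−8x)·D = 24x³ − 64x² − 48x. Remainder: −6x² + 16x + 12.
Step 4: lead(−6x² + 16x + 12) ÷ lead(D) = −6x² ÷ −3x² = 2. Subtract (2)·D = −6x² + 16x + 12. Remainder: 0.

Q(x) = −3x³ + 3x² − 8x + 2; R(x) = 0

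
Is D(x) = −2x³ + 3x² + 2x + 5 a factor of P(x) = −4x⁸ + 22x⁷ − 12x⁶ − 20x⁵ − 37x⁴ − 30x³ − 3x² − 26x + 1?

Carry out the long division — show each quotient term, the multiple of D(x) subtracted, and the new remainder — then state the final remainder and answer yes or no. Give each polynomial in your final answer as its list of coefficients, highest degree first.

R = [-6, 1], so D(x) is not a factor of P(x). no

Step 1: lead(−4x⁸ + 22x⁷ − 12x⁶ − 20x⁵ − 37x⁴ − 30x³ − 3x² − 26x + 1) ÷ lead(D) = −4x⁸ ÷ −2x³ = 2x⁵. Subtract (2x⁵)·D = −4x⁸ + 6x⁷ + 4x⁶ + 10x⁵. Remainder: 16x⁷ − 16x⁶ − 30x⁵ − 37x⁴ − 30x³ − 3x² − 26x + 1.
Step 2: lead(16x⁷ − 16x⁶ − 30x⁵ − 37x⁴ − 30x³ − 3x² − 26x + 1) ÷ lead(D) = 16x⁷ ÷ −2x³ = −8x⁴. Subtract (−8x⁴)·D = 16x⁷ − 24x⁶ − 16x⁵ − 40x⁴. Remainder: 8x⁶ − 14x⁵ + 3x⁴ − 30x³ − 3x² − 26x + 1.
Step 3: lead(8x⁶ − 14x⁵ + 3x⁴ − 30x³ − 3x² − 26x + 1) ÷ lead(D) = 8x⁶ ÷ −2x³ = −4x³. Subtract (−4x³)·D = 8x⁶ − 12x⁵ − 8x⁴ − 20x³. Remainder: −2x⁵ + 11x⁴ − 10x³ − 3x² − 26x + 1.
Step 4: lead(−2x⁵ + 11x⁴ − 10x³ − 3x² − 26x + 1) ÷ lead(D) = −2x⁵ ÷ −2x³ = x². Subtract (x²)·D = −2x⁵ + 3x⁴ + 2x³ + 5x². Remainder: 8x⁴ − 12x³ − 8x² − 26x + 1.
Step 5: lead(8x⁴ − 12x³ − 8x² − 26x + 1) ÷ lead(D) = 8x⁴ ÷ −2x³ = −4x. Subtract (−4x)·D = 8x⁴ − 12x³ − 8x² − 20x. Remainder: −6x + 1.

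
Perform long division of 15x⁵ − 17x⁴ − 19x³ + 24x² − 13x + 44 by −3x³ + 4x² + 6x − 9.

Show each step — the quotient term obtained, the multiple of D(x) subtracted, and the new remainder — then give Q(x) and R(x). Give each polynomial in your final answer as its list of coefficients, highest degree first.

Q = [-5, -1, -5]; R = [5, 8, -1]

Step 1: lead(15x⁵ − 17x⁴ − 19x³ + 24x² − 13x + 44) ÷ lead(D) = 15x⁵ ÷ −3x³ = −5x². Subtract (−5x²)·D = 15x⁵ − 20x⁴ − 30x³ + 45x². Remainder: 3x⁴ + 11x³ − 21x² − 13x + 44.
Step 2: lead(3x⁴ + 11x³ − 21x² − 13x + 44) ÷ lead(D) = 3x⁴ ÷ −3x³ = −x. Subtract (−x)·D = 3x⁴ − 4x³ − 6x² + 9x. Remainder: 15x³ − 15x² − 22x + 44.
Step 3: lead(15x³ − 15x² − 22x + 44) ÷ lead(D) = 15x³ ÷ −3x³ = −5. Subtract (−5)·D = 15x³ − 20x² − 30x + 45. Remainder: 5x² + 8x − 1.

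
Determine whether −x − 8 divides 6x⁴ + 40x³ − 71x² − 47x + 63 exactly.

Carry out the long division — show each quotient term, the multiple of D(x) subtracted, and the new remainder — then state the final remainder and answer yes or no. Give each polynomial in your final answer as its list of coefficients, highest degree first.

R = [-9], so D(x) is not a factor of P(x). no

Step 1: lead(6x⁴ + 40x³ − 71x² − 47x + 63) ÷ lead(D) = 6x⁴ ÷ −x = −6x³. Subtract (−6x³)·D = 6x⁴ + 48x³. Remainder: −8x³ − 71x² − 47x + 63.
Step 2: lead(−8x³ − 71x² − 47x + 63) ÷ lead(D) = −8x³ ÷ −x = 8x². Subtract (8x²)·D = −8x³ − 64x². Remainder: −7x² − 47x + 63.
Step 3: lead(−7x² − 47x + 63) ÷ lead(D) = −7x² ÷ −x = 7x. Subtract (7x)·D = −7x² − 56x. Remainder: 9x + 63.
Step 4: lead(9x + 63) ÷ lead(D) = 9x ÷ −x = −9. Subtract (−9)·D = 9x + 72. Remainder: −9.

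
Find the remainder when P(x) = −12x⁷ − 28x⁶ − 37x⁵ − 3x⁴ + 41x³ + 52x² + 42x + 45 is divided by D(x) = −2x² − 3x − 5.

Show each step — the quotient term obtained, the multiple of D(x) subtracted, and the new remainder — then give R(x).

Step 1: lead(−12x⁷ − 28x⁶ − 37x⁵ − 3x⁴ + 41x³ + 52x² + 42x + 45) ÷ lead(D) = −12x⁷ ÷ −2x² = 6x⁵. Subtract (6x⁵)·D = −12x⁷ − 18x⁶ − 30x⁵. Remainder: −10x⁶ − 7x⁵ − 3x⁴ + 41x³ + 52x² + 42x + 45.
Step 2: lead(−10x⁶ − 7x⁵ − 3x⁴ + 41x³ + 52x² + 42x + 45) ÷ lead(D) = −10x⁶ ÷ −2x² = 5x⁴. Subtract (5x⁴)·D = −10x⁶ − 15x⁵ − 25x⁴. Remainder: 8x⁵ + 22x⁴ + 41x³ + 52x² + 42x + 45.
Step 3: lead(8x⁵ + 22x⁴ + 41x³ + 52x² + 42x + 45) ÷ lead(D) = 8x⁵ ÷ −2x² = −4x³. Subtract (−4x³)·D = 8x⁵ + 12x⁴ + 20x³. Remainder: 10x⁴ + 21x³ + 52x² + 42x + 45.
Step 4: lead(10x⁴ + 21x³ + 52x² + 42x + 45) ÷ lead(D) = 10x⁴ ÷ −2x² = −5x². Subtract (−5x²)·D = 10x⁴ + 15x³ + 25x². Remainder: 6x³ + 27x² + 42x + 45.
Step 5: lead(6x³ + 27x² + 42x + 45) ÷ lead(D) = 6x³ ÷ −2x² = −3x. Subtract (−3x)·D = 6x³ + 9x² + 15x. Remainder: 18x² + 27x + 45.
Step 6: lead(18x² + 27x + 45) ÷ lead(D) = 18x² ÷ −2x² = −9. Subtract (−9)·D = 18x² + 27x + 45. Remainder: 0.

R(x) = 0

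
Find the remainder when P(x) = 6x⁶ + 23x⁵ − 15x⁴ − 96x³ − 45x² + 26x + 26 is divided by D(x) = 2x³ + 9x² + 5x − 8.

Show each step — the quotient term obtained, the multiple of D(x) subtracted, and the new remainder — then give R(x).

Step 1: lead(6x⁶ + 23x⁵ − 15x⁴ − 96x³ − 45x² + 26x + 26) ÷ lead(D) = 6x⁶ ÷ 2x³ = 3x³. Subtract (3x³)·D = 6x⁶ + 27x⁵ + 15x⁴ − 24x³. Remainder: −4x⁵ − 30x⁴ − 72x³ − 45x² + 26x + 26.
Step 2: lead(−4x⁵ − 30x⁴ − 72x³ − 45x² + 26x + 26) ÷ lead(D) = −4x⁵ ÷ 2x³ = −2x². Subtract (−2x²)·D = −4x⁵ − 18x⁴ − 10x³ + 16x². Remainder: −12x⁴ − 62x³ − 61x² + 26x + 26.
Step 3: lead(−12x⁴ − 62x³ − 61x² + 26x + 26) ÷ lead(D) = −12x⁴ ÷ 2x³ = −6x. Subtract (−6x)·D = −12x⁴ − 54x³ − 30x² + 48x. Remainder: −8x³ − 31x² − 22x + 26.
Step 4: lead(−8x³ − 31x² − 22x + 26) ÷ lead(D) = −8x³ ÷ 2x³ = −4. Subtract (−4)·D = −8x³ − 36x² − 20x + 32. Remainder: 5x² − 2x − 6.

R(x) = 5x² − 2x − 6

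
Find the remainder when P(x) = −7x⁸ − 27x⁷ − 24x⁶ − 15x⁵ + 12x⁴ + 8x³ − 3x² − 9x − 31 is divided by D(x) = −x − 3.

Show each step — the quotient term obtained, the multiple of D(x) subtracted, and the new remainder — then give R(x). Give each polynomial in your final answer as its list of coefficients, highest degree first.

R = [-4]

Step 1: lead(−7x⁸ − 27x⁷ − 24x⁶ − 15x⁵ + 12x⁴ + 8x³ − 3x² − 9x − 31) ÷ lead(D) = −7x⁸ ÷ −x = 7x⁷. Subtract (7x⁷)·D = −7x⁸ − 21x⁷. Remainder: −6x⁷ − 24x⁶ − 15x⁵ + 12x⁴ + 8x³ − 3x² − 9x − 31.
Step 2: lead(−6x⁷ − 24x⁶ − 15x⁵ + 12x⁴ + 8x³ − 3x² − 9x − 31) ÷ lead(D) = −6x⁷ ÷ −x = 6x⁶. Subtract (6x⁶)·D = −6x⁷ − 18x⁶. Remainder: −6x⁶ − 15x⁵ + 12x⁴ + 8x³ − 3x² − 9x − 31.
Step 3: lead(−6x⁶ − 15x⁵ + 12x⁴ + 8x³ − 3x² − 9x − 31) ÷ lead(D) = −6x⁶ ÷ −x = 6x⁵. Subtract (6x⁵)·D = −6x⁶ − 18x⁵. Remainder: 3x⁵ + 12x⁴ + 8x³ − 3x² − 9x − 31.
Step 4: lead(3x⁵ + 12x⁴ + 8x³ − 3x² − 9x − 31) ÷ lead(D) = 3x⁵ ÷ −x = −3x⁴. Subtract (−3x⁴)·D = 3x⁵ + 9x⁴. Remainder: 3x⁴ + 8x³ − 3x² − 9x − 31.
Step 5: lead(3x⁴ + 8x³ − 3x² − 9x − 31) ÷ lead(D) = 3x⁴ ÷ −x = −3x³. Subtract (−3x³)·D = 3x⁴ + 9x³. Remainder: −x³ − 3x² − 9x − 31.
Step 6: lead(−x³ − 3x² − 9x − 31) ÷ lead(D) = −x³ ÷ −x = x². Subtract (x²)·D = −x³ − 3x². Remainder: −9x − 31.
Step 7: lead(−9x − 31) ÷ lead(D) = −9x ÷ −x = 9. Subtract (9)·D = −9x − 27. Remainder: −4.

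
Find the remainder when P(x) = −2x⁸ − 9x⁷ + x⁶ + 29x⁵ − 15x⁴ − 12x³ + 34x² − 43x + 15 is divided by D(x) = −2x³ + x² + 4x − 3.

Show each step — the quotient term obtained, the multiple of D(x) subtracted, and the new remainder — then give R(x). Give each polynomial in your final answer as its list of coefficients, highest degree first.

R = [3, -5, 0]

Step 1: lead(−2x⁸ − 9x⁷ + x⁶ + 29x⁵ − 15x⁴ − 12x³ + 34x² − 43x + 15) ÷ lead(D) = −2x⁸ ÷ −2x³ = x⁵. Subtract (x⁵)·D = −2x⁸ + x⁷ + 4x⁶ − 3x⁵. Remainder: −10x⁷ − 3x⁶ + 32x⁵ − 15x⁴ − 12x³ + 34x² − 43x + 15.
Step 2: lead(−10x⁷ − 3x⁶ + 32x⁵ − 15x⁴ − 12x³ + 34x² − 43x + 15) ÷ lead(D) = −10x⁷ ÷ −2x³ = 5x⁴. Subtract (5x⁴)·D = −10x⁷ + 5x⁶ + 20x⁵ − 15x⁴. Remainder: −8x⁶ + 12x⁵ − 12x³ + 34x² − 43x + 15.
Step 3: lead(−8x⁶ + 12x⁵ − 12x³ + 34x² − 43x + 15) ÷ lead(D) = −8x⁶ ÷ −2x³ = 4x³. Subtract (4x³)·D = −8x⁶ + 4x⁵ + 16x⁴ − 12x³. Remainder: 8x⁵ − 16x⁴ + 34x² − 43x + 15.
Step 4: lead(8x⁵ − 16x⁴ + 34x² − 43x + 15) ÷ lead(D) = 8x⁵ ÷ −2x³ = −4x². Subtract (−4x²)·D = 8x⁵ − 4x⁴ − 16x³ + 12x². Remainder: −12x⁴ + 16x³ + 22x² − 43x + 15.
Step 5: lead(−12x⁴ + 16x³ + 22x² − 43x + 15) ÷ lead(D) = −12x⁴ ÷ −2x³ = 6x. Subtract (6x)·D = −12x⁴ + 6x³ + 24x² − 18x. Remainder: 10x³ − 2x² − 25x + 15.
Step 6: lead(10x³ − 2x² − 25x + 15) ÷ lead(D) = 10x³ ÷ −2x³ = −5. Subtract (−5)·D = 10x³ − 5x² − 20x + 15. Remainder: 3x² − 5x.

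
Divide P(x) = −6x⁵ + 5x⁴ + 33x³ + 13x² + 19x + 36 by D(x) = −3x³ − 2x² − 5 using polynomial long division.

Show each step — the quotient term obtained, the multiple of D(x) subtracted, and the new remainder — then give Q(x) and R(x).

Q(x) = 2x² − 3x − 9; R(x) = 5x² + 4x − 9

Step 1: lead(−6x⁵ + 5x⁴ + 33x³ + 13x² + 19x + 36) ÷ lead(D) = −6x⁵ ÷ −3x³ = 2x². Subtract (2x²)·D = −6x⁵ − 4x⁴ − 10x². Remainder: 9x⁴ + 33x³ + 23x² + 19x + 36.
Step 2: lead(9x⁴ + 33x³ + 23x² + 19x + 36) ÷ lead(D) = 9x⁴ ÷ −3x³ = −3x. Subtract (−3x)·D = 9x⁴ + 6x³ + 15x. Remainder: 27x³ + 23x² + 4x + 36.
Step 3: lead(27x³ + 23x² + 4x + 36) ÷ lead(D) = 27x³ ÷ −3x³ = −9. Subtract (−9)·D = 27x³ + 18x² + 45. Remainder: 5x² + 4x − 9.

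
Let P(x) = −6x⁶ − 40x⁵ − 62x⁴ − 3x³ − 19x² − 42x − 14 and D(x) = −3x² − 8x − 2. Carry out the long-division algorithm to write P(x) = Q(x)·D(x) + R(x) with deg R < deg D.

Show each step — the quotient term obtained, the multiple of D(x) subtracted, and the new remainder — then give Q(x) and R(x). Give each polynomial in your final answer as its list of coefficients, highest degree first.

Step 1: lead(−6x⁶ − 40x⁵ − 62x⁴ − 3x³ − 19x² − 42x − 14) ÷ lead(D) = −6x⁶ ÷ −3x² = 2x⁴. Subtract (2x⁴)·D = −6x⁶ − 16x⁵ − 4x⁴. Remainder: −24x⁵ − 58x⁴ − 3x³ − 19x² − 42x − 14.
Step 2: lead(−24x⁵ − 58x⁴ − 3x³ − 19x² − 42x − 14) ÷ lead(D) = −24x⁵ ÷ −3x² = 8x³. Subtract (8x³)·D = −24x⁵ − 64x⁴ − 16x³. Remainder: 6x⁴ + 13x³ − 19x² − 42x − 14.
Step 3: lead(6x⁴ + 13x³ − 19x² − 42x − 14) ÷ lead(D) = 6x⁴ ÷ −3x² = −2x². Subtract (−2x²)·D = 6x⁴ + 16x³ + 4x². Remainder: −3x³ − 23x² − 42x − 14.
Step 4: lead(−3x³ − 23x² − 42x − 14) ÷ lead(D) = −3x³ ÷ −3x² = x. Subtract (x)·D = −3x³ − 8x² − 2x. Remainder: −15x² − 40x − 14.
Step 5: lead(−15x² − 40x − 14) ÷ lead(D) = −15x² ÷ −3x² = 5. Subtract (5)·D = −15x² − 40x − 10. Remainder: −4.

Q = [2, 8, -2, 1, 5]; R = [-4]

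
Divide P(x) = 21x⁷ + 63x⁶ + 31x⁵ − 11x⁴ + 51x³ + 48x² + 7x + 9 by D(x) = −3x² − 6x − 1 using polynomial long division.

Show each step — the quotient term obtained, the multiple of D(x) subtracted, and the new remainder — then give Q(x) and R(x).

Step 1: lead(21x⁷ + 63x⁶ + 31x⁵ − 11x⁴ + 51x³ + 48x² + 7x + 9) ÷ lead(D) = 21x⁷ ÷ −3x² = −7x⁵. Subtract (−7x⁵)·D = 21x⁷ + 42x⁶ + 7x⁵. Remainder: 21x⁶ + 24x⁵ − 11x⁴ + 51x³ + 48x² + 7x + 9.
Step 2: lead(21x⁶ + 24x⁵ − 11x⁴ + 51x³ + 48x² + 7x + 9) ÷ lead(D) = 21x⁶ ÷ −3x² = −7x⁴. Subtract (−7x⁴)·D = 21x⁶ + 42x⁵ + 7x⁴. Remainder: −18x⁵ − 18x⁴ + 51x³ + 48x² + 7x + 9.
Step 3: lead(−18x⁵ − 18x⁴ + 51x³ + 48x² + 7x + 9) ÷ lead(D) = −18x⁵ ÷ −3x² = 6x³. Subtract (6x³)·D = −18x⁵ − 36x⁴ − 6x³. Remainder: 18x⁴ + 57x³ + 48x² + 7x + 9.
Step 4: lead(18x⁴ + 57x³ + 48x² + 7x + 9) ÷ lead(D) = 18x⁴ ÷ −3x² = −6x². Subtract (−6x²)·D = 18x⁴ + 36x³ + 6x². Remainder: 21x³ + 42x² + 7x + 9.
Step 5: lead(21x³ + 42x² + 7x + 9) ÷ lead(D) = 21x³ ÷ −3x² = −7x. Subtract (−7x)·D = 21x³ + 42x² + 7x. Remainder: 9.

Q(x) = −7x⁵ − 7x⁴ + 6x³ − 6x² − 7x; R(x) = 9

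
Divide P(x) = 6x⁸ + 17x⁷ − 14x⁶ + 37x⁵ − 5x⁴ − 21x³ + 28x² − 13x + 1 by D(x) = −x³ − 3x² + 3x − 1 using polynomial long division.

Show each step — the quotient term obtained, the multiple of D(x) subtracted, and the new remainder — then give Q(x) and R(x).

Q(x) = −6x⁵ + x⁴ − 7x³ − 7x² + 4x − 5; R(x) = −6x² + 6x − 4

Step 1: lead(6x⁸ + 17x⁷ − 14x⁶ + 37x⁵ − 5x⁴ − 21x³ + 28x² − 13x + 1) ÷ lead(D) = 6x⁸ ÷ −x³ = −6x⁵. Subtract (−6x⁵)·D = 6x⁸ + 18x⁷ − 18x⁶ + 6x⁵. Remainder: −x⁷ + 4x⁶ + 31x⁵ − 5x⁴ − 21x³ + 28x² − 13x + 1.
Step 2: lead(−x⁷ + 4x⁶ + 31x⁵ − 5x⁴ − 21x³ + 28x² − 13x + 1) ÷ lead(D) = −x⁷ ÷ −x³ = x⁴. Subtract (x⁴)·D = −x⁷ − 3x⁶ + 3x⁵ − x⁴. Remainder: 7x⁶ + 28x⁵ − 4x⁴ − 21x³ + 28x² − 13x + 1.
Step 3: lead(7x⁶ + 28x⁵ − 4x⁴ − 21x³ + 28x² − 13x + 1) ÷ lead(D) = 7x⁶ ÷ −x³ = −7x³. Subtract (−7x³)·D = 7x⁶ + 21x⁵ − 21x⁴ + 7x³. Remainder: 7x⁵ + 17x⁴ − 28x³ + 28x² − 13x + 1.
Step 4: lead(7x⁵ + 17x⁴ − 28x³ + 28x² − 13x + 1) ÷ lead(D) = 7x⁵ ÷ −x³ = −7x². Subtract (−7x²)·D = 7x⁵ + 21x⁴ − 21x³ + 7x². Remainder: −4x⁴ − 7x³ + 21x² − 13x + 1.
Step 5: lead(−4x⁴ − 7x³ + 21x² − 13x + 1) ÷ lead(D) = −4x⁴ ÷ −x³ = 4x. Subtract (4x)·D = −4x⁴ − 12x³ + 12x² − 4x. Remainder: 5x³ + 9x² − 9x + 1.
Step 6: lead(5x³ + 9x² − 9x + 1) ÷ lead(D) = 5x³ ÷ −x³ = −5. Subtract (−5)·D = 5x³ + 15x² − 15x + 5. Remainder: −6x² + 6x − 4.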